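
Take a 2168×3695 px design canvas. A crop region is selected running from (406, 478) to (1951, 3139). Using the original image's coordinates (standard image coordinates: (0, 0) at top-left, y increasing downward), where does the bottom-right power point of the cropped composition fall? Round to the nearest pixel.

x = 1436 px, y = 2252 px

Crop width = 1951 − 406 = 1545 px; one third is 515.00 px.
Crop height = 3139 − 478 = 2661 px; one third is 887.00 px.
The bottom-right point is two-thirds across and two-thirds down within the crop:
x = 406 + 2 × 515.00 ≈ 1436; y = 478 + 2 × 887.00 ≈ 2252.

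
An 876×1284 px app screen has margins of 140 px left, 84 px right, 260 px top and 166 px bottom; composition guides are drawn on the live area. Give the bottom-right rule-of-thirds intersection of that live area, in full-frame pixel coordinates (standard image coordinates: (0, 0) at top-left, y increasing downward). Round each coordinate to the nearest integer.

x = 575 px, y = 832 px

Content width = 876 − 140 − 84 = 652 px; content height = 1284 − 260 − 166 = 858 px.
Bottom-right is two-thirds across and two-thirds down within the live area.
x = 140 + 2 × 652/3 = 140 + 434.67 ≈ 575
y = 260 + 2 × 858/3 = 260 + 572.00 ≈ 832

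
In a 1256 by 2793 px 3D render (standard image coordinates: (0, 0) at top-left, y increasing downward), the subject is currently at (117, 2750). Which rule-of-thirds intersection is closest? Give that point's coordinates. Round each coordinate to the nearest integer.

Third lines: x ∈ {419, 837}, y ∈ {931, 1862}.
117 is closer to x = 419; 2750 is closer to y = 1862.
So the nearest intersection is the lower-left power point.

x = 419 px, y = 1862 px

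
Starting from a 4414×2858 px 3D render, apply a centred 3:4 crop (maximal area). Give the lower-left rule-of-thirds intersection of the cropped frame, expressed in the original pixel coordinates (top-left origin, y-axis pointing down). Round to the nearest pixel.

x = 1850 px, y = 1905 px

4414/2858 > 3/4, so the 3:4 crop keeps the full height 2858 and trims width to 2858 × 3/4 = 2143.50 px.
Left offset = (4414 − 2143.50)/2 = 1135.25 px; top offset = 0.
Lower-left is one-third across and two-thirds down within the crop:
x = 1135.25 + 1 × 2143.50/3 ≈ 1850; y = 0.00 + 2 × 2858.00/3 ≈ 1905.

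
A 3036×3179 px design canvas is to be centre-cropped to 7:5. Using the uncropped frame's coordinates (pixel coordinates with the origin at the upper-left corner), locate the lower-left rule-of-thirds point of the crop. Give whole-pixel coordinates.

3036/3179 < 7/5, so the 7:5 crop keeps the full width 3036 and trims height to 3036 × 5/7 = 2168.57 px.
Top offset = (3179 − 2168.57)/2 = 505.21 px; left offset = 0.
Lower-left is one-third across and two-thirds down within the crop:
x = 0.00 + 1 × 3036.00/3 ≈ 1012; y = 505.21 + 2 × 2168.57/3 ≈ 1951.

(1012, 1951)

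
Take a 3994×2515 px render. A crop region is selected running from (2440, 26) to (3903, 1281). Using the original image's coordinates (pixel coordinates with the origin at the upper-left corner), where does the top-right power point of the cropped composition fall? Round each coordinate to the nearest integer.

Crop width = 3903 − 2440 = 1463 px; one third is 487.67 px.
Crop height = 1281 − 26 = 1255 px; one third is 418.33 px.
The top-right point is two-thirds across and one-third down within the crop:
x = 2440 + 2 × 487.67 ≈ 3415; y = 26 + 1 × 418.33 ≈ 444.

x = 3415 px, y = 444 px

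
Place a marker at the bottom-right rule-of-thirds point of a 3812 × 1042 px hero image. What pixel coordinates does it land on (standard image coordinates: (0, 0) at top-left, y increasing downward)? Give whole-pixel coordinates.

(2541, 695)

The bottom-right point sits two-thirds of the way across and two-thirds of the way down.
x = 2 × 3812/3 ≈ 2541; y = 2 × 1042/3 ≈ 695.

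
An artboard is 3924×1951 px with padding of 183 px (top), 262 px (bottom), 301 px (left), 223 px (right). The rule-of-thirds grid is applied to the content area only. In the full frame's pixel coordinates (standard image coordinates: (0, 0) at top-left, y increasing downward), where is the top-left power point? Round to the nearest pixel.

Content width = 3924 − 301 − 223 = 3400 px; content height = 1951 − 183 − 262 = 1506 px.
Top-left is one-third across and one-third down within the content area.
x = 301 + 1 × 3400/3 = 301 + 1133.33 ≈ 1434
y = 183 + 1 × 1506/3 = 183 + 502.00 ≈ 685

x = 1434 px, y = 685 px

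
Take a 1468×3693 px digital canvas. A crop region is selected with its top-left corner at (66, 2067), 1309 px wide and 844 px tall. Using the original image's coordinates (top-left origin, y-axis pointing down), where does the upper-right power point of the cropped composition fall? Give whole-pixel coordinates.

(939, 2348)

One third of the crop width 1309 is 436.33 px.
One third of the crop height 844 is 281.33 px.
The upper-right point is two-thirds across and one-third down within the crop:
x = 66 + 2 × 436.33 ≈ 939; y = 2067 + 1 × 281.33 ≈ 2348.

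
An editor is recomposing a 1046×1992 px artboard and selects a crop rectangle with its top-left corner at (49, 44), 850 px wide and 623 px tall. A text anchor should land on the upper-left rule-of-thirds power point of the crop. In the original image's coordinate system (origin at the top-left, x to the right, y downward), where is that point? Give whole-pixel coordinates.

One third of the crop width 850 is 283.33 px.
One third of the crop height 623 is 207.67 px.
The upper-left point is one-third across and one-third down within the crop:
x = 49 + 1 × 283.33 ≈ 332; y = 44 + 1 × 207.67 ≈ 252.

x = 332 px, y = 252 px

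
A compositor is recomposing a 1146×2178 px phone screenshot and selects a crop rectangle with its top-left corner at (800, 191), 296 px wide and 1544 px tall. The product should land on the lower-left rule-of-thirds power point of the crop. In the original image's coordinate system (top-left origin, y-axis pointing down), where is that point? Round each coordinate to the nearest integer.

One third of the crop width 296 is 98.67 px.
One third of the crop height 1544 is 514.67 px.
The lower-left point is one-third across and two-thirds down within the crop:
x = 800 + 1 × 98.67 ≈ 899; y = 191 + 2 × 514.67 ≈ 1220.

x = 899 px, y = 1220 px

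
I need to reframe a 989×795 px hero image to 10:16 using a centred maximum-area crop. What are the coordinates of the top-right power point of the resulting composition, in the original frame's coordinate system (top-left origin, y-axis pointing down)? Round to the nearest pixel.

989/795 > 10/16, so the 10:16 crop keeps the full height 795 and trims width to 795 × 10/16 = 496.88 px.
Left offset = (989 − 496.88)/2 = 246.06 px; top offset = 0.
Top-right is two-thirds across and one-third down within the crop:
x = 246.06 + 2 × 496.88/3 ≈ 577; y = 0.00 + 1 × 795.00/3 ≈ 265.

x = 577 px, y = 265 px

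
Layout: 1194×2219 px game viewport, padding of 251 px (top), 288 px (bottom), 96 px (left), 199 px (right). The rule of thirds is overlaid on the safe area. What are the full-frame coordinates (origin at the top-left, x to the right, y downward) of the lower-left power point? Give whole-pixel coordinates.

(396, 1371)

Content width = 1194 − 96 − 199 = 899 px; content height = 2219 − 251 − 288 = 1680 px.
Lower-left is one-third across and two-thirds down within the safe area.
x = 96 + 1 × 899/3 = 96 + 299.67 ≈ 396
y = 251 + 2 × 1680/3 = 251 + 1120.00 ≈ 1371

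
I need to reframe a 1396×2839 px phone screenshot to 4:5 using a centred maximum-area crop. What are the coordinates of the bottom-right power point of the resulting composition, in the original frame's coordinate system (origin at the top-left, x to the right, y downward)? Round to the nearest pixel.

1396/2839 < 4/5, so the 4:5 crop keeps the full width 1396 and trims height to 1396 × 5/4 = 1745.00 px.
Top offset = (2839 − 1745.00)/2 = 547.00 px; left offset = 0.
Bottom-right is two-thirds across and two-thirds down within the crop:
x = 0.00 + 2 × 1396.00/3 ≈ 931; y = 547.00 + 2 × 1745.00/3 ≈ 1710.

(931, 1710)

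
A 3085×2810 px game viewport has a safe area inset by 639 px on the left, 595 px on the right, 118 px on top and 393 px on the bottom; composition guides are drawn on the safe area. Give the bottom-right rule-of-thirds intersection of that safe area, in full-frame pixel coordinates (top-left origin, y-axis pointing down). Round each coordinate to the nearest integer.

x = 1873 px, y = 1651 px

Content width = 3085 − 639 − 595 = 1851 px; content height = 2810 − 118 − 393 = 2299 px.
Bottom-right is two-thirds across and two-thirds down within the safe area.
x = 639 + 2 × 1851/3 = 639 + 1234.00 ≈ 1873
y = 118 + 2 × 2299/3 = 118 + 1532.67 ≈ 1651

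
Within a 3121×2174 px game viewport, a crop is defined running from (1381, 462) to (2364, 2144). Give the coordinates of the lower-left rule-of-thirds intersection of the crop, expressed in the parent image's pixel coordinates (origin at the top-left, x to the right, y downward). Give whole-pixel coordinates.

x = 1709 px, y = 1583 px

Crop width = 2364 − 1381 = 983 px; one third is 327.67 px.
Crop height = 2144 − 462 = 1682 px; one third is 560.67 px.
The lower-left point is one-third across and two-thirds down within the crop:
x = 1381 + 1 × 327.67 ≈ 1709; y = 462 + 2 × 560.67 ≈ 1583.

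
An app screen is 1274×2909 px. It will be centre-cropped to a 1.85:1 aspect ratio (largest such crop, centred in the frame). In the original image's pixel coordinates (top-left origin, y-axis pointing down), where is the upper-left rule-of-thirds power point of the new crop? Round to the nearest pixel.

(425, 1340)

1274/2909 < 1.85/1, so the 1.85:1 crop keeps the full width 1274 and trims height to 1274 × 1/1.85 = 688.65 px.
Top offset = (2909 − 688.65)/2 = 1110.18 px; left offset = 0.
Upper-left is one-third across and one-third down within the crop:
x = 0.00 + 1 × 1274.00/3 ≈ 425; y = 1110.18 + 1 × 688.65/3 ≈ 1340.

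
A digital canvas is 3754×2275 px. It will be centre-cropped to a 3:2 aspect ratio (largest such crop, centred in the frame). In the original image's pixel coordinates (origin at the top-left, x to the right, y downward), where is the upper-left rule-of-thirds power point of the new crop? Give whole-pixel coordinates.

3754/2275 > 3/2, so the 3:2 crop keeps the full height 2275 and trims width to 2275 × 3/2 = 3412.50 px.
Left offset = (3754 − 3412.50)/2 = 170.75 px; top offset = 0.
Upper-left is one-third across and one-third down within the crop:
x = 170.75 + 1 × 3412.50/3 ≈ 1308; y = 0.00 + 1 × 2275.00/3 ≈ 758.

x = 1308 px, y = 758 px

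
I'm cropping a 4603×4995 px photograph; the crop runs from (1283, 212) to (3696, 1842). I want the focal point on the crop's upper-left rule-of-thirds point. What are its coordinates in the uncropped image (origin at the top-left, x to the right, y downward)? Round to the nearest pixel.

Crop width = 3696 − 1283 = 2413 px; one third is 804.33 px.
Crop height = 1842 − 212 = 1630 px; one third is 543.33 px.
The upper-left point is one-third across and one-third down within the crop:
x = 1283 + 1 × 804.33 ≈ 2087; y = 212 + 1 × 543.33 ≈ 755.

(2087, 755)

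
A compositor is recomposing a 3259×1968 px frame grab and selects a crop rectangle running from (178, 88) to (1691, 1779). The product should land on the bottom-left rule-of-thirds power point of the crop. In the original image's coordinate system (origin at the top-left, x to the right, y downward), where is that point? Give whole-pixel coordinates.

x = 682 px, y = 1215 px

Crop width = 1691 − 178 = 1513 px; one third is 504.33 px.
Crop height = 1779 − 88 = 1691 px; one third is 563.67 px.
The bottom-left point is one-third across and two-thirds down within the crop:
x = 178 + 1 × 504.33 ≈ 682; y = 88 + 2 × 563.67 ≈ 1215.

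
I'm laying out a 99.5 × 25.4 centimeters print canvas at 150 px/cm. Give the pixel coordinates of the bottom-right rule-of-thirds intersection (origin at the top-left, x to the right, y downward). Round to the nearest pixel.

In pixels the canvas is 99.5 × 150 = 14925 wide and 25.4 × 150 = 3810 tall.
The bottom-right point is two-thirds across and two-thirds down:
x = 2 × 14925/3 ≈ 9950; y = 2 × 3810/3 ≈ 2540.

(9950, 2540)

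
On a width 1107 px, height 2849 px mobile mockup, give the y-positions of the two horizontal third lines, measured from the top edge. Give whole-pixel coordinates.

2849 / 3 = 949.67, so the horizontal lines sit at one and two thirds of 2849.

y = 950 px and y = 1899 px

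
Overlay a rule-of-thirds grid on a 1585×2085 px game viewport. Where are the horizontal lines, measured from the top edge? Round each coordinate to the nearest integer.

y = 695 px and y = 1390 px

2085 / 3 = 695, so the horizontal lines sit at one and two thirds of 2085.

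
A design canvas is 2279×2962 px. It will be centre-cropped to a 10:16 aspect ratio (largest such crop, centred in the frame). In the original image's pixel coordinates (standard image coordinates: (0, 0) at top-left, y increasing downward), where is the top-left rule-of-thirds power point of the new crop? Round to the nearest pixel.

2279/2962 > 10/16, so the 10:16 crop keeps the full height 2962 and trims width to 2962 × 10/16 = 1851.25 px.
Left offset = (2279 − 1851.25)/2 = 213.88 px; top offset = 0.
Top-left is one-third across and one-third down within the crop:
x = 213.88 + 1 × 1851.25/3 ≈ 831; y = 0.00 + 1 × 2962.00/3 ≈ 987.

(831, 987)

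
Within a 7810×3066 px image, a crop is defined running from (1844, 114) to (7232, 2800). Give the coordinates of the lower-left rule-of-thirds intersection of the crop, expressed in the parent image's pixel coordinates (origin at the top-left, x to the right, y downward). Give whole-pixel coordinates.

Crop width = 7232 − 1844 = 5388 px; one third is 1796.00 px.
Crop height = 2800 − 114 = 2686 px; one third is 895.33 px.
The lower-left point is one-third across and two-thirds down within the crop:
x = 1844 + 1 × 1796.00 ≈ 3640; y = 114 + 2 × 895.33 ≈ 1905.

(3640, 1905)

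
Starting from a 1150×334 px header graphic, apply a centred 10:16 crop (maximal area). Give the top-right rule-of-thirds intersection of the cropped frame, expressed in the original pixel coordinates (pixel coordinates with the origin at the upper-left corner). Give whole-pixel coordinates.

1150/334 > 10/16, so the 10:16 crop keeps the full height 334 and trims width to 334 × 10/16 = 208.75 px.
Left offset = (1150 − 208.75)/2 = 470.62 px; top offset = 0.
Top-right is two-thirds across and one-third down within the crop:
x = 470.62 + 2 × 208.75/3 ≈ 610; y = 0.00 + 1 × 334.00/3 ≈ 111.

x = 610 px, y = 111 px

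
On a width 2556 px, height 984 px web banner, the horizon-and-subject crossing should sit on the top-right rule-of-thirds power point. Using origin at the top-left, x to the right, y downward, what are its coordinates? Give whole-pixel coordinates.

The top-right point sits two-thirds of the way across and one-third of the way down.
x = 2 × 2556/3 ≈ 1704; y = 1 × 984/3 ≈ 328.

x = 1704 px, y = 328 px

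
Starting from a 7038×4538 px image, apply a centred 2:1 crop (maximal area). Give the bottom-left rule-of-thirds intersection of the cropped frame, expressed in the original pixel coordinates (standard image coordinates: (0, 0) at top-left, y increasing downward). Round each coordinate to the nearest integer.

(2346, 2856)

7038/4538 < 2/1, so the 2:1 crop keeps the full width 7038 and trims height to 7038 × 1/2 = 3519.00 px.
Top offset = (4538 − 3519.00)/2 = 509.50 px; left offset = 0.
Bottom-left is one-third across and two-thirds down within the crop:
x = 0.00 + 1 × 7038.00/3 ≈ 2346; y = 509.50 + 2 × 3519.00/3 ≈ 2856.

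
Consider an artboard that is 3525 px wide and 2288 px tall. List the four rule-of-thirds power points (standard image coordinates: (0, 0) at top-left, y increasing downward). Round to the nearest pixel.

One third of 3525 is 1175; one third of 2288 is 762.67.
Vertical third lines at x = 1175 and x = 2350; horizontal third lines at y = 763 and y = 1525.

(1175, 763), (2350, 763), (1175, 1525), (2350, 1525)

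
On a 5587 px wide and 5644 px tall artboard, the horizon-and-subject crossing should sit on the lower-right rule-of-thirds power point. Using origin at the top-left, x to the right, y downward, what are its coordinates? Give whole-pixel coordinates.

x = 3725 px, y = 3763 px

The lower-right point sits two-thirds of the way across and two-thirds of the way down.
x = 2 × 5587/3 ≈ 3725; y = 2 × 5644/3 ≈ 3763.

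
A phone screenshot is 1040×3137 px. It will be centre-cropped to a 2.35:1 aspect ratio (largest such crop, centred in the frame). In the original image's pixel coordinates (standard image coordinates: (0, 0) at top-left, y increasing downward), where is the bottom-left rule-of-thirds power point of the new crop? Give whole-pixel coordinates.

x = 347 px, y = 1642 px

1040/3137 < 2.35/1, so the 2.35:1 crop keeps the full width 1040 and trims height to 1040 × 1/2.35 = 442.55 px.
Top offset = (3137 − 442.55)/2 = 1347.22 px; left offset = 0.
Bottom-left is one-third across and two-thirds down within the crop:
x = 0.00 + 1 × 1040.00/3 ≈ 347; y = 1347.22 + 2 × 442.55/3 ≈ 1642.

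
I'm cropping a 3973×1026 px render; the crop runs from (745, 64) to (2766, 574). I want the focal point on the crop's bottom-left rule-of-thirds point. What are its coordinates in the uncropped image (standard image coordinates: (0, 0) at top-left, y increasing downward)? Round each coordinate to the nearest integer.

x = 1419 px, y = 404 px

Crop width = 2766 − 745 = 2021 px; one third is 673.67 px.
Crop height = 574 − 64 = 510 px; one third is 170.00 px.
The bottom-left point is one-third across and two-thirds down within the crop:
x = 745 + 1 × 673.67 ≈ 1419; y = 64 + 2 × 170.00 ≈ 404.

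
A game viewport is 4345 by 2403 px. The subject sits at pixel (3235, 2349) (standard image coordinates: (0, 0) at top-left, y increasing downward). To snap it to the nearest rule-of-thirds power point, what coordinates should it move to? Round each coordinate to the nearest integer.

x = 2897 px, y = 1602 px

Third lines: x ∈ {1448, 2897}, y ∈ {801, 1602}.
3235 is closer to x = 2897; 2349 is closer to y = 1602.
So the nearest intersection is the lower-right power point.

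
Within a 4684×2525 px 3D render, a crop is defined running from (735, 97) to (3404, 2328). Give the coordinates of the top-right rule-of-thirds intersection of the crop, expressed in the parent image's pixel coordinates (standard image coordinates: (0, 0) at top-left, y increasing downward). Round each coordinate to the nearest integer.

Crop width = 3404 − 735 = 2669 px; one third is 889.67 px.
Crop height = 2328 − 97 = 2231 px; one third is 743.67 px.
The top-right point is two-thirds across and one-third down within the crop:
x = 735 + 2 × 889.67 ≈ 2514; y = 97 + 1 × 743.67 ≈ 841.

(2514, 841)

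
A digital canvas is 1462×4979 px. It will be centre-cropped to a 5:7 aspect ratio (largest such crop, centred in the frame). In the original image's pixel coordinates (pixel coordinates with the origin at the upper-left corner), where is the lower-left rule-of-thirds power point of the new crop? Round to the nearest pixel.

1462/4979 < 5/7, so the 5:7 crop keeps the full width 1462 and trims height to 1462 × 7/5 = 2046.80 px.
Top offset = (4979 − 2046.80)/2 = 1466.10 px; left offset = 0.
Lower-left is one-third across and two-thirds down within the crop:
x = 0.00 + 1 × 1462.00/3 ≈ 487; y = 1466.10 + 2 × 2046.80/3 ≈ 2831.

(487, 2831)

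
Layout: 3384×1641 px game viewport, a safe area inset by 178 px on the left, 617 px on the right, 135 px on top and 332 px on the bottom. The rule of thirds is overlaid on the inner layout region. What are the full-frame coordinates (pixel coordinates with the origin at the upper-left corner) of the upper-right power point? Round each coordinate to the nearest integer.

(1904, 526)

Content width = 3384 − 178 − 617 = 2589 px; content height = 1641 − 135 − 332 = 1174 px.
Upper-right is two-thirds across and one-third down within the inner layout region.
x = 178 + 2 × 2589/3 = 178 + 1726.00 ≈ 1904
y = 135 + 1 × 1174/3 = 135 + 391.33 ≈ 526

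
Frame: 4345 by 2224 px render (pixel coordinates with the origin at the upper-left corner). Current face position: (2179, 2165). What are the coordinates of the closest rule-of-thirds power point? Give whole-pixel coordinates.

Third lines: x ∈ {1448, 2897}, y ∈ {741, 1483}.
2179 is closer to x = 2897; 2165 is closer to y = 1483.
So the nearest intersection is the lower-right power point.

(2897, 1483)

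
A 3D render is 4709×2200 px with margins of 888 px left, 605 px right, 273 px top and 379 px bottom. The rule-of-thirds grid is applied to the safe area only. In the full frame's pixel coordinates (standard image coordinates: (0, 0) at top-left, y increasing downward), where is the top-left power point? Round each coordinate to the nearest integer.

Content width = 4709 − 888 − 605 = 3216 px; content height = 2200 − 273 − 379 = 1548 px.
Top-left is one-third across and one-third down within the safe area.
x = 888 + 1 × 3216/3 = 888 + 1072.00 ≈ 1960
y = 273 + 1 × 1548/3 = 273 + 516.00 ≈ 789

(1960, 789)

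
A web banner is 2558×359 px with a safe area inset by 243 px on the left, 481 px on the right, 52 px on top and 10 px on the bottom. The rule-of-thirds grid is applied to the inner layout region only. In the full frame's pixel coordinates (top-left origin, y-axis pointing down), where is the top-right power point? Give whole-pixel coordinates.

x = 1466 px, y = 151 px

Content width = 2558 − 243 − 481 = 1834 px; content height = 359 − 52 − 10 = 297 px.
Top-right is two-thirds across and one-third down within the inner layout region.
x = 243 + 2 × 1834/3 = 243 + 1222.67 ≈ 1466
y = 52 + 1 × 297/3 = 52 + 99.00 ≈ 151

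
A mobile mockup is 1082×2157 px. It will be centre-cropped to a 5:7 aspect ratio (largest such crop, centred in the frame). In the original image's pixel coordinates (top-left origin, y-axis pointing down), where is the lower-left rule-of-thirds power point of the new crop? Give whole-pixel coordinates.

1082/2157 < 5/7, so the 5:7 crop keeps the full width 1082 and trims height to 1082 × 7/5 = 1514.80 px.
Top offset = (2157 − 1514.80)/2 = 321.10 px; left offset = 0.
Lower-left is one-third across and two-thirds down within the crop:
x = 0.00 + 1 × 1082.00/3 ≈ 361; y = 321.10 + 2 × 1514.80/3 ≈ 1331.

x = 361 px, y = 1331 px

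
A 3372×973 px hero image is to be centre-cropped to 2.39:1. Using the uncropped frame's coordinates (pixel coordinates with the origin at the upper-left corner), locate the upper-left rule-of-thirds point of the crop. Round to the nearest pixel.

3372/973 > 2.39/1, so the 2.39:1 crop keeps the full height 973 and trims width to 973 × 2.39/1 = 2325.47 px.
Left offset = (3372 − 2325.47)/2 = 523.26 px; top offset = 0.
Upper-left is one-third across and one-third down within the crop:
x = 523.26 + 1 × 2325.47/3 ≈ 1298; y = 0.00 + 1 × 973.00/3 ≈ 324.

(1298, 324)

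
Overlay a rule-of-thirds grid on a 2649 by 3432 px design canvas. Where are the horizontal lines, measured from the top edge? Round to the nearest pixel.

3432 / 3 = 1144, so the horizontal lines sit at one and two thirds of 3432.

1144 px and 2288 px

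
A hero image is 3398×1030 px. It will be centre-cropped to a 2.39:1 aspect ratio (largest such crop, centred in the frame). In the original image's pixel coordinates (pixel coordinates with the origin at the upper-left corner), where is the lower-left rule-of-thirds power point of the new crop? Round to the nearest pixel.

x = 1289 px, y = 687 px

3398/1030 > 2.39/1, so the 2.39:1 crop keeps the full height 1030 and trims width to 1030 × 2.39/1 = 2461.70 px.
Left offset = (3398 − 2461.70)/2 = 468.15 px; top offset = 0.
Lower-left is one-third across and two-thirds down within the crop:
x = 468.15 + 1 × 2461.70/3 ≈ 1289; y = 0.00 + 2 × 1030.00/3 ≈ 687.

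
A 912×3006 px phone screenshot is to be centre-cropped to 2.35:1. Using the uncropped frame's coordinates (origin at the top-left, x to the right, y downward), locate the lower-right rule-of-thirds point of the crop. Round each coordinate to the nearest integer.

912/3006 < 2.35/1, so the 2.35:1 crop keeps the full width 912 and trims height to 912 × 1/2.35 = 388.09 px.
Top offset = (3006 − 388.09)/2 = 1308.96 px; left offset = 0.
Lower-right is two-thirds across and two-thirds down within the crop:
x = 0.00 + 2 × 912.00/3 ≈ 608; y = 1308.96 + 2 × 388.09/3 ≈ 1568.

x = 608 px, y = 1568 px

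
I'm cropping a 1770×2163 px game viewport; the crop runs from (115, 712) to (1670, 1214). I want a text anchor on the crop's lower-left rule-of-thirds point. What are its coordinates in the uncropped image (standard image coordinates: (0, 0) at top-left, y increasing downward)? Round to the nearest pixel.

(633, 1047)

Crop width = 1670 − 115 = 1555 px; one third is 518.33 px.
Crop height = 1214 − 712 = 502 px; one third is 167.33 px.
The lower-left point is one-third across and two-thirds down within the crop:
x = 115 + 1 × 518.33 ≈ 633; y = 712 + 2 × 167.33 ≈ 1047.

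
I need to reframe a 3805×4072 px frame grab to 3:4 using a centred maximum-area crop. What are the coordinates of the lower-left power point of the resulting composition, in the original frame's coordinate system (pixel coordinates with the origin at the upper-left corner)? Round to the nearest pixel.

(1394, 2715)

3805/4072 > 3/4, so the 3:4 crop keeps the full height 4072 and trims width to 4072 × 3/4 = 3054.00 px.
Left offset = (3805 − 3054.00)/2 = 375.50 px; top offset = 0.
Lower-left is one-third across and two-thirds down within the crop:
x = 375.50 + 1 × 3054.00/3 ≈ 1394; y = 0.00 + 2 × 4072.00/3 ≈ 2715.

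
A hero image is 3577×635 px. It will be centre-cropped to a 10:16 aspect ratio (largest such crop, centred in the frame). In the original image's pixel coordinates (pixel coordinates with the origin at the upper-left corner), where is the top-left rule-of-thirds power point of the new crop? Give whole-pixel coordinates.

(1722, 212)

3577/635 > 10/16, so the 10:16 crop keeps the full height 635 and trims width to 635 × 10/16 = 396.88 px.
Left offset = (3577 − 396.88)/2 = 1590.06 px; top offset = 0.
Top-left is one-third across and one-third down within the crop:
x = 1590.06 + 1 × 396.88/3 ≈ 1722; y = 0.00 + 1 × 635.00/3 ≈ 212.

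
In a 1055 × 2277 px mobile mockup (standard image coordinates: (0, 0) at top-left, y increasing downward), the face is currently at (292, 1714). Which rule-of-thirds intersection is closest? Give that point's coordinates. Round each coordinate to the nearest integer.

(352, 1518)

Third lines: x ∈ {352, 703}, y ∈ {759, 1518}.
292 is closer to x = 352; 1714 is closer to y = 1518.
So the nearest intersection is the lower-left power point.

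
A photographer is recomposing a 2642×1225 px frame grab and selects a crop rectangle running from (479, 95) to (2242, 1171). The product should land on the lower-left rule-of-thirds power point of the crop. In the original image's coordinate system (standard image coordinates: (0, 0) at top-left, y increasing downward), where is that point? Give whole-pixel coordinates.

(1067, 812)

Crop width = 2242 − 479 = 1763 px; one third is 587.67 px.
Crop height = 1171 − 95 = 1076 px; one third is 358.67 px.
The lower-left point is one-third across and two-thirds down within the crop:
x = 479 + 1 × 587.67 ≈ 1067; y = 95 + 2 × 358.67 ≈ 812.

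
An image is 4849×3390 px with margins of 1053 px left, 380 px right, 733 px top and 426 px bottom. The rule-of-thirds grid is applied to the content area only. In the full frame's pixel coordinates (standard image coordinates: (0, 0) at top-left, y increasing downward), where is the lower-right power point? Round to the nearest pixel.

x = 3330 px, y = 2220 px

Content width = 4849 − 1053 − 380 = 3416 px; content height = 3390 − 733 − 426 = 2231 px.
Lower-right is two-thirds across and two-thirds down within the content area.
x = 1053 + 2 × 3416/3 = 1053 + 2277.33 ≈ 3330
y = 733 + 2 × 2231/3 = 733 + 1487.33 ≈ 2220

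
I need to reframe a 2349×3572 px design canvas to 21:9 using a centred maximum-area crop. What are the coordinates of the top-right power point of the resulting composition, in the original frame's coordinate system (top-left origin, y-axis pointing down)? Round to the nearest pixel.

(1566, 1618)

2349/3572 < 21/9, so the 21:9 crop keeps the full width 2349 and trims height to 2349 × 9/21 = 1006.71 px.
Top offset = (3572 − 1006.71)/2 = 1282.64 px; left offset = 0.
Top-right is two-thirds across and one-third down within the crop:
x = 0.00 + 2 × 2349.00/3 ≈ 1566; y = 1282.64 + 1 × 1006.71/3 ≈ 1618.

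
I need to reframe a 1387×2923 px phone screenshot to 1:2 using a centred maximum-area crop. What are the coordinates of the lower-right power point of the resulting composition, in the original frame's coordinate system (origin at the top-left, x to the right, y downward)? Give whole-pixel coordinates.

1387/2923 < 1/2, so the 1:2 crop keeps the full width 1387 and trims height to 1387 × 2/1 = 2774.00 px.
Top offset = (2923 − 2774.00)/2 = 74.50 px; left offset = 0.
Lower-right is two-thirds across and two-thirds down within the crop:
x = 0.00 + 2 × 1387.00/3 ≈ 925; y = 74.50 + 2 × 2774.00/3 ≈ 1924.

(925, 1924)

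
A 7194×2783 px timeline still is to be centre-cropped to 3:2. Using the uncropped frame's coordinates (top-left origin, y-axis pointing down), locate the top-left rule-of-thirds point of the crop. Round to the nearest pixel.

7194/2783 > 3/2, so the 3:2 crop keeps the full height 2783 and trims width to 2783 × 3/2 = 4174.50 px.
Left offset = (7194 − 4174.50)/2 = 1509.75 px; top offset = 0.
Top-left is one-third across and one-third down within the crop:
x = 1509.75 + 1 × 4174.50/3 ≈ 2901; y = 0.00 + 1 × 2783.00/3 ≈ 928.

(2901, 928)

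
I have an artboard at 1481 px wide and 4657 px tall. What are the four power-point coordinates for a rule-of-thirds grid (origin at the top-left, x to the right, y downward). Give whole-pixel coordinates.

One third of 1481 is 493.67; one third of 4657 is 1552.33.
Vertical third lines at x = 494 and x = 987; horizontal third lines at y = 1552 and y = 3105.

(494, 1552), (987, 1552), (494, 3105), (987, 3105)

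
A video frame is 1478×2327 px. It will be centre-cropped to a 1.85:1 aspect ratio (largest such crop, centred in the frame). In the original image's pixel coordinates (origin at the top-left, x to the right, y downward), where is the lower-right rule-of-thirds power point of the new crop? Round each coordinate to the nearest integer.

x = 985 px, y = 1297 px

1478/2327 < 1.85/1, so the 1.85:1 crop keeps the full width 1478 and trims height to 1478 × 1/1.85 = 798.92 px.
Top offset = (2327 − 798.92)/2 = 764.04 px; left offset = 0.
Lower-right is two-thirds across and two-thirds down within the crop:
x = 0.00 + 2 × 1478.00/3 ≈ 985; y = 764.04 + 2 × 798.92/3 ≈ 1297.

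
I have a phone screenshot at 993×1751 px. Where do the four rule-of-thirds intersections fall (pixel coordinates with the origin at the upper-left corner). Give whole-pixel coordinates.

(331, 584), (662, 584), (331, 1167), (662, 1167)

One third of 993 is 331; one third of 1751 is 583.67.
Vertical third lines at x = 331 and x = 662; horizontal third lines at y = 584 and y = 1167.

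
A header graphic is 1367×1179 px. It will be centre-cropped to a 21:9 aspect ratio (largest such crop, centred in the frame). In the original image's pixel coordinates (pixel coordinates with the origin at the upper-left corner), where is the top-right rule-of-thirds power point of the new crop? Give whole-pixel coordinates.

x = 911 px, y = 492 px

1367/1179 < 21/9, so the 21:9 crop keeps the full width 1367 and trims height to 1367 × 9/21 = 585.86 px.
Top offset = (1179 − 585.86)/2 = 296.57 px; left offset = 0.
Top-right is two-thirds across and one-third down within the crop:
x = 0.00 + 2 × 1367.00/3 ≈ 911; y = 296.57 + 1 × 585.86/3 ≈ 492.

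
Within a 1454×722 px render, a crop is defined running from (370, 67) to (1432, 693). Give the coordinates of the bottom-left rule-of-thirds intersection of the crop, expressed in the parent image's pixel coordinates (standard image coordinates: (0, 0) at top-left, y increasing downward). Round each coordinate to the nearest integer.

(724, 484)

Crop width = 1432 − 370 = 1062 px; one third is 354.00 px.
Crop height = 693 − 67 = 626 px; one third is 208.67 px.
The bottom-left point is one-third across and two-thirds down within the crop:
x = 370 + 1 × 354.00 ≈ 724; y = 67 + 2 × 208.67 ≈ 484.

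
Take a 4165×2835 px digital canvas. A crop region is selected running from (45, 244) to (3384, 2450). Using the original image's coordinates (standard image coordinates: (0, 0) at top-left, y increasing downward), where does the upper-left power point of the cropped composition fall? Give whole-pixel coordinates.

Crop width = 3384 − 45 = 3339 px; one third is 1113.00 px.
Crop height = 2450 − 244 = 2206 px; one third is 735.33 px.
The upper-left point is one-third across and one-third down within the crop:
x = 45 + 1 × 1113.00 ≈ 1158; y = 244 + 1 × 735.33 ≈ 979.

(1158, 979)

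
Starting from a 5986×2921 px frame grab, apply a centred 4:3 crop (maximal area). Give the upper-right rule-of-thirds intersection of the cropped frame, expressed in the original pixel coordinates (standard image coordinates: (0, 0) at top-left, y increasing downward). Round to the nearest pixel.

5986/2921 > 4/3, so the 4:3 crop keeps the full height 2921 and trims width to 2921 × 4/3 = 3894.67 px.
Left offset = (5986 − 3894.67)/2 = 1045.67 px; top offset = 0.
Upper-right is two-thirds across and one-third down within the crop:
x = 1045.67 + 2 × 3894.67/3 ≈ 3642; y = 0.00 + 1 × 2921.00/3 ≈ 974.

(3642, 974)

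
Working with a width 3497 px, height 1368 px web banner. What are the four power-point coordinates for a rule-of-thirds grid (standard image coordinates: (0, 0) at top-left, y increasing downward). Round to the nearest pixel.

One third of 3497 is 1165.67; one third of 1368 is 456.
Vertical third lines at x = 1166 and x = 2331; horizontal third lines at y = 456 and y = 912.

(1166, 456), (2331, 456), (1166, 912), (2331, 912)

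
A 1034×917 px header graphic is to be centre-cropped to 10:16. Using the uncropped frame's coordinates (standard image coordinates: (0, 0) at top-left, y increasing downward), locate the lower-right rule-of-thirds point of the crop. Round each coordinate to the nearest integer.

x = 613 px, y = 611 px

1034/917 > 10/16, so the 10:16 crop keeps the full height 917 and trims width to 917 × 10/16 = 573.12 px.
Left offset = (1034 − 573.12)/2 = 230.44 px; top offset = 0.
Lower-right is two-thirds across and two-thirds down within the crop:
x = 230.44 + 2 × 573.12/3 ≈ 613; y = 0.00 + 2 × 917.00/3 ≈ 611.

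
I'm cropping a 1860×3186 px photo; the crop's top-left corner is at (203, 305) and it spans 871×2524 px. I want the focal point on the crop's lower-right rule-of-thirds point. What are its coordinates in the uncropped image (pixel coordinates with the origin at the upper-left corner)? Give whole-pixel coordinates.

One third of the crop width 871 is 290.33 px.
One third of the crop height 2524 is 841.33 px.
The lower-right point is two-thirds across and two-thirds down within the crop:
x = 203 + 2 × 290.33 ≈ 784; y = 305 + 2 × 841.33 ≈ 1988.

(784, 1988)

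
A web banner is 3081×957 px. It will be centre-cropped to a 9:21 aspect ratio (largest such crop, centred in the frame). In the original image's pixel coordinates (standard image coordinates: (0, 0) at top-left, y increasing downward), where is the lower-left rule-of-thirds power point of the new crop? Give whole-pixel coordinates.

x = 1472 px, y = 638 px

3081/957 > 9/21, so the 9:21 crop keeps the full height 957 and trims width to 957 × 9/21 = 410.14 px.
Left offset = (3081 − 410.14)/2 = 1335.43 px; top offset = 0.
Lower-left is one-third across and two-thirds down within the crop:
x = 1335.43 + 1 × 410.14/3 ≈ 1472; y = 0.00 + 2 × 957.00/3 ≈ 638.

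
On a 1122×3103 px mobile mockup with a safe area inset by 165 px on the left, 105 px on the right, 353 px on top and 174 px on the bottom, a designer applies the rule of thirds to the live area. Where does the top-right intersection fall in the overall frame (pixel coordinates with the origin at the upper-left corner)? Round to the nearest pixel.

x = 733 px, y = 1212 px

Content width = 1122 − 165 − 105 = 852 px; content height = 3103 − 353 − 174 = 2576 px.
Top-right is two-thirds across and one-third down within the live area.
x = 165 + 2 × 852/3 = 165 + 568.00 ≈ 733
y = 353 + 1 × 2576/3 = 353 + 858.67 ≈ 1212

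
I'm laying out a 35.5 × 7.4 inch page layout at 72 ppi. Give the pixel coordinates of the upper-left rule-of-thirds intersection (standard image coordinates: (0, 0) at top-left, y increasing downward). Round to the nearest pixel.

x = 852 px, y = 178 px

In pixels the canvas is 35.5 × 72 = 2556 wide and 7.4 × 72 = 532.8 tall.
The upper-left point is one-third across and one-third down:
x = 1 × 2556/3 ≈ 852; y = 1 × 532.8/3 ≈ 178.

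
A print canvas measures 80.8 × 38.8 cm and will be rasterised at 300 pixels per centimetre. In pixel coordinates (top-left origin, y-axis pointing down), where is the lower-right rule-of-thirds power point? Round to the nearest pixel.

(16160, 7760)

In pixels the canvas is 80.8 × 300 = 24240 wide and 38.8 × 300 = 11640 tall.
The lower-right point is two-thirds across and two-thirds down:
x = 2 × 24240/3 ≈ 16160; y = 2 × 11640/3 ≈ 7760.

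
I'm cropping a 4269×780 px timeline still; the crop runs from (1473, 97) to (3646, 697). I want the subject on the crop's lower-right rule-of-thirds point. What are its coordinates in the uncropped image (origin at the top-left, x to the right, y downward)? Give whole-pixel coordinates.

Crop width = 3646 − 1473 = 2173 px; one third is 724.33 px.
Crop height = 697 − 97 = 600 px; one third is 200.00 px.
The lower-right point is two-thirds across and two-thirds down within the crop:
x = 1473 + 2 × 724.33 ≈ 2922; y = 97 + 2 × 200.00 ≈ 497.

(2922, 497)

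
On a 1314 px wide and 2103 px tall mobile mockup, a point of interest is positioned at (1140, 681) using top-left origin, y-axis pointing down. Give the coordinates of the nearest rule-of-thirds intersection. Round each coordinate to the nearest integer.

Third lines: x ∈ {438, 876}, y ∈ {701, 1402}.
1140 is closer to x = 876; 681 is closer to y = 701.
So the nearest intersection is the upper-right power point.

x = 876 px, y = 701 px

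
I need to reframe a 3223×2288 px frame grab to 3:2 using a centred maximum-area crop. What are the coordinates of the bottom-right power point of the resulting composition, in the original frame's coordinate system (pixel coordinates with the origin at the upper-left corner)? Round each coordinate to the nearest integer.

3223/2288 < 3/2, so the 3:2 crop keeps the full width 3223 and trims height to 3223 × 2/3 = 2148.67 px.
Top offset = (2288 − 2148.67)/2 = 69.67 px; left offset = 0.
Bottom-right is two-thirds across and two-thirds down within the crop:
x = 0.00 + 2 × 3223.00/3 ≈ 2149; y = 69.67 + 2 × 2148.67/3 ≈ 1502.

(2149, 1502)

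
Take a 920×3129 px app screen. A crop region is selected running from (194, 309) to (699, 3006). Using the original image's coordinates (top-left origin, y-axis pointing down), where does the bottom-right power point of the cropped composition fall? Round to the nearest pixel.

(531, 2107)

Crop width = 699 − 194 = 505 px; one third is 168.33 px.
Crop height = 3006 − 309 = 2697 px; one third is 899.00 px.
The bottom-right point is two-thirds across and two-thirds down within the crop:
x = 194 + 2 × 168.33 ≈ 531; y = 309 + 2 × 899.00 ≈ 2107.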